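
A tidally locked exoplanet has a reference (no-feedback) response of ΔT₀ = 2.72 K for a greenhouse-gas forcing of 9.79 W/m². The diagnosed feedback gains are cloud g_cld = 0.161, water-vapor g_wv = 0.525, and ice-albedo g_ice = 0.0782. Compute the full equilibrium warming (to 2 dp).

11.54 K

Total gain g = 0.161 + 0.525 + 0.0782 = 0.7642.
Amplification A = 1/(1 − 0.7642) = 4.241.
ΔT = 2.72 × 4.241 = 11.54 K.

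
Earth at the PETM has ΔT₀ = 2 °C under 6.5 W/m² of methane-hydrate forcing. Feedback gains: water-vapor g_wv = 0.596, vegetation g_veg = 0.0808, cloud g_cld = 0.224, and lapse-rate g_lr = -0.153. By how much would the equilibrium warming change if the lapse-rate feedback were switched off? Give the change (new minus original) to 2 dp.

12.23 °C

Original: g = 0.7478, ΔT = 2/(1−0.7478) = 7.9302 °C.
Without lapse-rate: g' = 0.9008, ΔT' = 2/(1−0.9008) = 20.1613 °C.
Change = 20.1613 − 7.9302 = 12.23 °C.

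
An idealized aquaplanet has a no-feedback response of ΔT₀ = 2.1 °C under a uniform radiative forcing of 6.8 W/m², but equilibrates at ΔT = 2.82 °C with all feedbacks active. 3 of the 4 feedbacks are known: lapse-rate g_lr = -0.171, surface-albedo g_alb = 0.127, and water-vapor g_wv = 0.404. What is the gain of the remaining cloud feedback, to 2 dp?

-0.10

Amplification A = ΔT/ΔT₀ = 2.82/2.1 = 1.343.
Total gain g = 1 − 1/A = 1 − 1/1.343 = 0.2554.
Known gains sum to -0.171 + 0.127 + 0.404 = 0.36.
g_cld = 0.2554 − 0.36 = -0.10.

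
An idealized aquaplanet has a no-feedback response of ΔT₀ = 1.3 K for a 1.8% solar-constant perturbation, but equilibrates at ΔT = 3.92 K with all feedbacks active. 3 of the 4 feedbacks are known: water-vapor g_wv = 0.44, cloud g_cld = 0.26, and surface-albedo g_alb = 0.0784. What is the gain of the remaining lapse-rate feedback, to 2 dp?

Amplification A = ΔT/ΔT₀ = 3.92/1.3 = 3.015.
Total gain g = 1 − 1/A = 1 − 1/3.015 = 0.6683.
Known gains sum to 0.44 + 0.26 + 0.0784 = 0.7784.
g_lr = 0.6683 − 0.7784 = -0.11.

-0.11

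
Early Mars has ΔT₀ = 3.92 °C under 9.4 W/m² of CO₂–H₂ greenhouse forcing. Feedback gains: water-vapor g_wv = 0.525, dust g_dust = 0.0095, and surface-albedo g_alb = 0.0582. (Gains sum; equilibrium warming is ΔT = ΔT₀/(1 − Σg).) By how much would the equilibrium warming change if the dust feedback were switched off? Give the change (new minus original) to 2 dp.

-0.22 °C

Original: g = 0.5927, ΔT = 3.92/(1−0.5927) = 9.6244 °C.
Without dust: g' = 0.5832, ΔT' = 3.92/(1−0.5832) = 9.4050 °C.
Change = 9.4050 − 9.6244 = -0.22 °C.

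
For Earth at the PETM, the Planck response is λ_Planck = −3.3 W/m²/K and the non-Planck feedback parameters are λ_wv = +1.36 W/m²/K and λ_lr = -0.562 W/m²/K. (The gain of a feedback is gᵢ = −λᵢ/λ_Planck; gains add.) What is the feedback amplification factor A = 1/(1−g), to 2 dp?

1.32

Convert to gains: g_wv = 1.36/3.3 = 0.4121; g_lr = -0.562/3.3 = -0.1703.
Total gain g = 0.2418.
A = 1/(1 − 0.2418) = 1.32.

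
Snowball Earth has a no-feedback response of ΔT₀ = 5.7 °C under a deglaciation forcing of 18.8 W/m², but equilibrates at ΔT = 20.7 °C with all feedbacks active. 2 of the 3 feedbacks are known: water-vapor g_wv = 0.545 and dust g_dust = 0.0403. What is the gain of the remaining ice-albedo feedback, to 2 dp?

0.14

Amplification A = ΔT/ΔT₀ = 20.7/5.7 = 3.632.
Total gain g = 1 − 1/A = 1 − 1/3.632 = 0.7247.
Known gains sum to 0.545 + 0.0403 = 0.5853.
g_ice = 0.7247 − 0.5853 = 0.14.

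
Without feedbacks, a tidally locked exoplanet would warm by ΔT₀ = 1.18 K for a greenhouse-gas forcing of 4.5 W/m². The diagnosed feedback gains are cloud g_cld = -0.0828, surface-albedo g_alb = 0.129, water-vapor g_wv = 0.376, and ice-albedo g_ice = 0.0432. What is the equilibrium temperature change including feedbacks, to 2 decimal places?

2.21 K

Total gain g = -0.0828 + 0.129 + 0.376 + 0.0432 = 0.4654.
Amplification A = 1/(1 − 0.4654) = 1.871.
ΔT = 1.18 × 1.871 = 2.21 K.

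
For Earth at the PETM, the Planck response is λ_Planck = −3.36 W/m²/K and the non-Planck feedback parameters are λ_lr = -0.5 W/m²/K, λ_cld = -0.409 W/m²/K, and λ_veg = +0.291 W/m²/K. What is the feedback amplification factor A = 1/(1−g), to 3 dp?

0.845

Convert to gains: g_lr = -0.5/3.36 = -0.1488; g_cld = -0.409/3.36 = -0.1217; g_veg = 0.291/3.36 = 0.08661.
Total gain g = -0.18389.
A = 1/(1 + 0.18389) = 0.845.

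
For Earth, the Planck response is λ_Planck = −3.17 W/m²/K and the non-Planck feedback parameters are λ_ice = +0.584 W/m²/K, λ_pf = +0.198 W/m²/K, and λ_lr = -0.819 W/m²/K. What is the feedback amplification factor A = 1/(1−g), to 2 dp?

Convert to gains: g_ice = 0.584/3.17 = 0.1842; g_pf = 0.198/3.17 = 0.06246; g_lr = -0.819/3.17 = -0.2584.
Total gain g = -0.01174.
A = 1/(1 + 0.01174) = 0.99.

0.99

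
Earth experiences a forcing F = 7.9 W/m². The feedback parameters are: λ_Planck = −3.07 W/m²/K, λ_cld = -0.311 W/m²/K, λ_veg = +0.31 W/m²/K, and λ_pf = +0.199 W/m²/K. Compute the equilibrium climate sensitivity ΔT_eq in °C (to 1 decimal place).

Net feedback parameter λ = (−3.07) + (-0.311) + (+0.31) + (+0.199) = -2.872 W/m²/K.
ΔT = −F/λ = −7.9/(-2.872) = 2.8 °C.

2.8 °C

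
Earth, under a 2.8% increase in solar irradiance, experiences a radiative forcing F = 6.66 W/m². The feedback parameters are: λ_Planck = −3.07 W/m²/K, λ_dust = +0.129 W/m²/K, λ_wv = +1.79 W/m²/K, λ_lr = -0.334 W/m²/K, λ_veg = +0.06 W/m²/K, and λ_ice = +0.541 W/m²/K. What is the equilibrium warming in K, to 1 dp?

7.5 K

Net feedback parameter λ = (−3.07) + (+0.129) + (+1.79) + (-0.334) + (+0.06) + (+0.541) = -0.884 W/m²/K.
ΔT = −F/λ = −6.66/(-0.884) = 7.5 K.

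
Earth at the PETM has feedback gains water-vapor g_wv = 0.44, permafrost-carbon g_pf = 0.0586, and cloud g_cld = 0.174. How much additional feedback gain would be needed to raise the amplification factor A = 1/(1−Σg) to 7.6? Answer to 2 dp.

0.20

Current total gain = 0.6726.
Target gain for A = 7.6: g* = 1 − 1/7.6 = 0.8684.
Additional gain needed = 0.8684 − 0.6726 = 0.20.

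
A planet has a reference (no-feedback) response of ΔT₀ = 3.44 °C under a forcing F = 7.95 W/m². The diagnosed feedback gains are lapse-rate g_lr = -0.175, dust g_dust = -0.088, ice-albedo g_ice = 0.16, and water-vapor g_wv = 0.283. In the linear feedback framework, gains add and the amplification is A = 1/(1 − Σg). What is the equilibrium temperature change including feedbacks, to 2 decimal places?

4.20 °C

Total gain g = -0.175 − 0.088 + 0.16 + 0.283 = 0.18.
Amplification A = 1/(1 − 0.18) = 1.22.
ΔT = 3.44 × 1.22 = 4.20 °C.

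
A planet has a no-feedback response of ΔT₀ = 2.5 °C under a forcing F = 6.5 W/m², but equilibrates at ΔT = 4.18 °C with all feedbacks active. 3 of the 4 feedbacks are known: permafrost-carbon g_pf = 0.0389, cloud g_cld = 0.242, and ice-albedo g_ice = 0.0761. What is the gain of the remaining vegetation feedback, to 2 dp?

0.04

Amplification A = ΔT/ΔT₀ = 4.18/2.5 = 1.672.
Total gain g = 1 − 1/A = 1 − 1/1.672 = 0.4019.
Known gains sum to 0.0389 + 0.242 + 0.0761 = 0.357.
g_veg = 0.4019 − 0.357 = 0.04.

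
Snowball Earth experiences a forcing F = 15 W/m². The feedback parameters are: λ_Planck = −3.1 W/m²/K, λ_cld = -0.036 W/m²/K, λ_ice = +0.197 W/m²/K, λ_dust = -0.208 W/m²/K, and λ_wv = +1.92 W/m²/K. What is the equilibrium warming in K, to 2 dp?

12.22 K

Net feedback parameter λ = (−3.1) + (-0.036) + (+0.197) + (-0.208) + (+1.92) = -1.227 W/m²/K.
ΔT = −F/λ = −15/(-1.227) = 12.22 K.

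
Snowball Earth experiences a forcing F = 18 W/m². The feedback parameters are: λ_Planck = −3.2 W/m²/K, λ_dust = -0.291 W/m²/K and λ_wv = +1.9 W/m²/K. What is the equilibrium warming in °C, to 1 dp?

Net feedback parameter λ = (−3.2) + (-0.291) + (+1.9) = -1.591 W/m²/K.
ΔT = −F/λ = −18/(-1.591) = 11.3 °C.

11.3 °C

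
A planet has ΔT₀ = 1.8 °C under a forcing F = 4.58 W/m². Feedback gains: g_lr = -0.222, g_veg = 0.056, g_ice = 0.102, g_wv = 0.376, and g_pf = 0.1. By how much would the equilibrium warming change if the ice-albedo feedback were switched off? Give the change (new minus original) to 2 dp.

Original: g = 0.412, ΔT = 1.8/(1−0.412) = 3.0612 °C.
Without ice-albedo: g' = 0.31, ΔT' = 1.8/(1−0.31) = 2.6087 °C.
Change = 2.6087 − 3.0612 = -0.45 °C.

-0.45 °C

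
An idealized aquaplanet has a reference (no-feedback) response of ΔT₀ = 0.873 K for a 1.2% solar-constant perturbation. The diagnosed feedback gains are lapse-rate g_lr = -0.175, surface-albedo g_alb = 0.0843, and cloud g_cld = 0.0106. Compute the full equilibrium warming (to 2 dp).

Total gain g = -0.175 + 0.0843 + 0.0106 = -0.0801.
Amplification A = 1/(1 + 0.0801) = 0.9258.
ΔT = 0.873 × 0.9258 = 0.81 K.

0.81 K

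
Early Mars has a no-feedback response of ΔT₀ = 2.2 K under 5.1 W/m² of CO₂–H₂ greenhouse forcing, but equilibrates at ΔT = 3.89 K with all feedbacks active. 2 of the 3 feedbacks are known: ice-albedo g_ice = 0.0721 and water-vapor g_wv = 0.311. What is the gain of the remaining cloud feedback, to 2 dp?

0.05

Amplification A = ΔT/ΔT₀ = 3.89/2.2 = 1.768.
Total gain g = 1 − 1/A = 1 − 1/1.768 = 0.4344.
Known gains sum to 0.0721 + 0.311 = 0.3831.
g_cld = 0.4344 − 0.3831 = 0.05.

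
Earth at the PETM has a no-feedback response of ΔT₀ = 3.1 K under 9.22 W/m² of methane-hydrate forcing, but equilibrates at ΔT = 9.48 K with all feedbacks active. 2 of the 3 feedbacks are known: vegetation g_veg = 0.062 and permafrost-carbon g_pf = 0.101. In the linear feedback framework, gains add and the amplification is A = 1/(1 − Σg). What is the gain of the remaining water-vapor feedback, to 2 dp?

0.51

Amplification A = ΔT/ΔT₀ = 9.48/3.1 = 3.058.
Total gain g = 1 − 1/A = 1 − 1/3.058 = 0.673.
Known gains sum to 0.062 + 0.101 = 0.163.
g_wv = 0.673 − 0.163 = 0.51.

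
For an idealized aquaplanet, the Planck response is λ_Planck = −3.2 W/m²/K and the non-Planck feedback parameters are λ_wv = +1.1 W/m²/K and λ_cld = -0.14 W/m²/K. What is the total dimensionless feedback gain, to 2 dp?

0.30

Convert to gains: g_wv = 1.1/3.2 = 0.3438; g_cld = -0.14/3.2 = -0.04375.
Total gain g = 0.30005.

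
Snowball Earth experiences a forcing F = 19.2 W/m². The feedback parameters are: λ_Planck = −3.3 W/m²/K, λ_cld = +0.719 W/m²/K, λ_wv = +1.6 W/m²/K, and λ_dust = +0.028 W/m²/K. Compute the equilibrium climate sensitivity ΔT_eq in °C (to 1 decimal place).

Net feedback parameter λ = (−3.3) + (+0.719) + (+1.6) + (+0.028) = -0.953 W/m²/K.
ΔT = −F/λ = −19.2/(-0.953) = 20.1 °C.

20.1 °C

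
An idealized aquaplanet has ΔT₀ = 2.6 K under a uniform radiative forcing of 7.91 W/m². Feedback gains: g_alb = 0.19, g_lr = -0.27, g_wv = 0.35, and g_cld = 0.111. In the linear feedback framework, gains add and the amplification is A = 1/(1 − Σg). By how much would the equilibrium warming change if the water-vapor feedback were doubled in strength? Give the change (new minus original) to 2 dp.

5.47 K

Original: g = 0.381, ΔT = 2.6/(1−0.381) = 4.2003 K.
With doubled water-vapor: g' = 0.731, ΔT' = 2.6/(1−0.731) = 9.6654 K.
Change = 9.6654 − 4.2003 = 5.47 K.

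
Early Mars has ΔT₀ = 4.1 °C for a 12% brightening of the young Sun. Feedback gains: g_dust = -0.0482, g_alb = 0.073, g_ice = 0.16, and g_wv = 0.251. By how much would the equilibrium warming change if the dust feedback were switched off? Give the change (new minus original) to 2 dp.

0.68 °C

Original: g = 0.4358, ΔT = 4.1/(1−0.4358) = 7.2669 °C.
Without dust: g' = 0.484, ΔT' = 4.1/(1−0.484) = 7.9457 °C.
Change = 7.9457 − 7.2669 = 0.68 °C.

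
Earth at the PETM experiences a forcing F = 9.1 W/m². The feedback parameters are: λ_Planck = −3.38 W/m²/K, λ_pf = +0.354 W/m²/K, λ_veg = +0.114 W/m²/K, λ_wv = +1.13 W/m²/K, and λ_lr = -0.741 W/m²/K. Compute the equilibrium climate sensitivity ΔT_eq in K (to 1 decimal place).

3.6 K

Net feedback parameter λ = (−3.38) + (+0.354) + (+0.114) + (+1.13) + (-0.741) = -2.523 W/m²/K.
ΔT = −F/λ = −9.1/(-2.523) = 3.6 K.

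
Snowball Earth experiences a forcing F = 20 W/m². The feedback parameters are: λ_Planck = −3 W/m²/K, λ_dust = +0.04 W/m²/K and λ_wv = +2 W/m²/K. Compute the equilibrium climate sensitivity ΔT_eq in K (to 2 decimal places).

20.83 K

Net feedback parameter λ = (−3) + (+0.04) + (+2) = -0.96 W/m²/K.
ΔT = −F/λ = −20/(-0.96) = 20.83 K.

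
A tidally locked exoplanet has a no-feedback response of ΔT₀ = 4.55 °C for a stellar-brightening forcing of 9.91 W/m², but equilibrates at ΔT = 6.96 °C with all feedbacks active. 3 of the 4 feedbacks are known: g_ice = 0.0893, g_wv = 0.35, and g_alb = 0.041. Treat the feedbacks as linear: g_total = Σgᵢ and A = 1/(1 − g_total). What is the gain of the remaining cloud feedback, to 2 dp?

Amplification A = ΔT/ΔT₀ = 6.96/4.55 = 1.53.
Total gain g = 1 − 1/A = 1 − 1/1.53 = 0.3464.
Known gains sum to 0.0893 + 0.35 + 0.041 = 0.4803.
g_cld = 0.3464 − 0.4803 = -0.13.

-0.13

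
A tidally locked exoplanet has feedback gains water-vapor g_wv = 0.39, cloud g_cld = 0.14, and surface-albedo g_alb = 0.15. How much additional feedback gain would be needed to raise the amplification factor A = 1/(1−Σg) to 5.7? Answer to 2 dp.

Current total gain = 0.68.
Target gain for A = 5.7: g* = 1 − 1/5.7 = 0.8246.
Additional gain needed = 0.8246 − 0.68 = 0.14.

0.14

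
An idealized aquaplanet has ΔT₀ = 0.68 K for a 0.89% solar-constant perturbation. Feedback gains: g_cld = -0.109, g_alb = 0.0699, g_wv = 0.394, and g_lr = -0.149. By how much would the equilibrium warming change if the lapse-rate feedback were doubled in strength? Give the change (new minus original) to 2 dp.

-0.14 K

Original: g = 0.2059, ΔT = 0.68/(1−0.2059) = 0.8563 K.
With doubled lapse-rate: g' = 0.0569, ΔT' = 0.68/(1−0.0569) = 0.7210 K.
Change = 0.7210 − 0.8563 = -0.14 K.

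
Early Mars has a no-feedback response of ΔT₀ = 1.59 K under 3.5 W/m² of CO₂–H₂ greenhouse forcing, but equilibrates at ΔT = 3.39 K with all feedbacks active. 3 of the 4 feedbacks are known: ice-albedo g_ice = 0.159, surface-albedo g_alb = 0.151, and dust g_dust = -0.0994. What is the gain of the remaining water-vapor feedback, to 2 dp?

Amplification A = ΔT/ΔT₀ = 3.39/1.59 = 2.132.
Total gain g = 1 − 1/A = 1 − 1/2.132 = 0.531.
Known gains sum to 0.159 + 0.151 − 0.0994 = 0.2106.
g_wv = 0.531 − 0.2106 = 0.32.

0.32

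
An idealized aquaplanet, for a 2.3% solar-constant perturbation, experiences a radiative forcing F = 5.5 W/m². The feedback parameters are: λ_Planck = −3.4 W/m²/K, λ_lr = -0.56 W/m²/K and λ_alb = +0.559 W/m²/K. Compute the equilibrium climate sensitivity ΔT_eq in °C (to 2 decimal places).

1.62 °C

Net feedback parameter λ = (−3.4) + (-0.56) + (+0.559) = -3.401 W/m²/K.
ΔT = −F/λ = −5.5/(-3.401) = 1.62 °C.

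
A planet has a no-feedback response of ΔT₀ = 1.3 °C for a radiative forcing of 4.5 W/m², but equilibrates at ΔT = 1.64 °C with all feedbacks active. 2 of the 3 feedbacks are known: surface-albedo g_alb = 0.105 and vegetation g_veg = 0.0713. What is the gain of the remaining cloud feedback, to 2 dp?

0.03

Amplification A = ΔT/ΔT₀ = 1.64/1.3 = 1.262.
Total gain g = 1 − 1/A = 1 − 1/1.262 = 0.2076.
Known gains sum to 0.105 + 0.0713 = 0.1763.
g_cld = 0.2076 − 0.1763 = 0.03.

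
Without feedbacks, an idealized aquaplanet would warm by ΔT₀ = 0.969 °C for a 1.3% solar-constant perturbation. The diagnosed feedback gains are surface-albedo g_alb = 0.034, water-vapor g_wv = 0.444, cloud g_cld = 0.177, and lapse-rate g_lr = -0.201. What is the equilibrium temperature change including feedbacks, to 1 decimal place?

1.8 °C

Total gain g = 0.034 + 0.444 + 0.177 − 0.201 = 0.454.
Amplification A = 1/(1 − 0.454) = 1.832.
ΔT = 0.969 × 1.832 = 1.8 °C.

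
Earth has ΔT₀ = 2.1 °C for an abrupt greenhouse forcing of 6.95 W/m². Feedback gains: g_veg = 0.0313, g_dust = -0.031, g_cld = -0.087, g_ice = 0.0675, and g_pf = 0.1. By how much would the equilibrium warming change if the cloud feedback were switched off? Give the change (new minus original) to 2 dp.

Original: g = 0.0808, ΔT = 2.1/(1−0.0808) = 2.2846 °C.
Without cloud: g' = 0.1678, ΔT' = 2.1/(1−0.1678) = 2.5234 °C.
Change = 2.5234 − 2.2846 = 0.24 °C.

0.24 °C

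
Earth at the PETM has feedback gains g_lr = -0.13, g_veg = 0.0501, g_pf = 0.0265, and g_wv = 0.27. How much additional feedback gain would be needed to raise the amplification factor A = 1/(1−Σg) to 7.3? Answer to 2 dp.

Current total gain = 0.2166.
Target gain for A = 7.3: g* = 1 − 1/7.3 = 0.863.
Additional gain needed = 0.863 − 0.2166 = 0.65.

0.65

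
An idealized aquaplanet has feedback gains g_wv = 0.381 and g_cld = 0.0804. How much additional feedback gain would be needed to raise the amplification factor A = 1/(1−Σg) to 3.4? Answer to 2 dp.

0.24

Current total gain = 0.4614.
Target gain for A = 3.4: g* = 1 − 1/3.4 = 0.7059.
Additional gain needed = 0.7059 − 0.4614 = 0.24.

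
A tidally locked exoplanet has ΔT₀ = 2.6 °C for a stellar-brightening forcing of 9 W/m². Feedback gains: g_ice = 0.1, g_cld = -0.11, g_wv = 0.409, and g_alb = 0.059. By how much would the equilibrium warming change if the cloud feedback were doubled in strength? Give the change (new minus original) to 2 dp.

Original: g = 0.458, ΔT = 2.6/(1−0.458) = 4.7970 °C.
With doubled cloud: g' = 0.348, ΔT' = 2.6/(1−0.348) = 3.9877 °C.
Change = 3.9877 − 4.7970 = -0.81 °C.

-0.81 °C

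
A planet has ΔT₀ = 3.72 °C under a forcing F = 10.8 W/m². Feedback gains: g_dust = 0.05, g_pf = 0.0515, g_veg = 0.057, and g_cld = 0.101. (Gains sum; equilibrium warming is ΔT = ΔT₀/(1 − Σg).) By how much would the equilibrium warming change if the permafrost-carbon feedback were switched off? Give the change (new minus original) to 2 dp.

-0.33 °C

Original: g = 0.2595, ΔT = 3.72/(1−0.2595) = 5.0236 °C.
Without permafrost-carbon: g' = 0.208, ΔT' = 3.72/(1−0.208) = 4.6970 °C.
Change = 4.6970 − 5.0236 = -0.33 °C.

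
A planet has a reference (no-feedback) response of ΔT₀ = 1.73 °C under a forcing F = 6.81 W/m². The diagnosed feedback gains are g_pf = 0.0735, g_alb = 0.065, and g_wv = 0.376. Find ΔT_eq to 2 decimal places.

3.56 °C

Total gain g = 0.0735 + 0.065 + 0.376 = 0.5145.
Amplification A = 1/(1 − 0.5145) = 2.06.
ΔT = 1.73 × 2.06 = 3.56 °C.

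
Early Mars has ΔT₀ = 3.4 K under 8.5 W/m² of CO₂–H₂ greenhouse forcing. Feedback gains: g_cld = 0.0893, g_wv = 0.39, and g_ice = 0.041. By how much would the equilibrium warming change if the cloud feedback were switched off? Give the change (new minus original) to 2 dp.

Original: g = 0.5203, ΔT = 3.4/(1−0.5203) = 7.0878 K.
Without cloud: g' = 0.431, ΔT' = 3.4/(1−0.431) = 5.9754 K.
Change = 5.9754 − 7.0878 = -1.11 K.

-1.11 K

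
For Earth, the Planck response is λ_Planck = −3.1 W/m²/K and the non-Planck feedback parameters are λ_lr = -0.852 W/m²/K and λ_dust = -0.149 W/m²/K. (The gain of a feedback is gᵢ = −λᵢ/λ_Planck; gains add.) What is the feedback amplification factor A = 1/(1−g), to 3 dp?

0.756

Convert to gains: g_lr = -0.852/3.1 = -0.2748; g_dust = -0.149/3.1 = -0.04806.
Total gain g = -0.32286.
A = 1/(1 + 0.32286) = 0.756.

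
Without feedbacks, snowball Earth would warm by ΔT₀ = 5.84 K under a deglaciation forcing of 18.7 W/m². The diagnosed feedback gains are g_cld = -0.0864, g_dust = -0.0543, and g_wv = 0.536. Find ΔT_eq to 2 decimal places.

9.66 K

Total gain g = -0.0864 − 0.0543 + 0.536 = 0.3953.
Amplification A = 1/(1 − 0.3953) = 1.654.
ΔT = 5.84 × 1.654 = 9.66 K.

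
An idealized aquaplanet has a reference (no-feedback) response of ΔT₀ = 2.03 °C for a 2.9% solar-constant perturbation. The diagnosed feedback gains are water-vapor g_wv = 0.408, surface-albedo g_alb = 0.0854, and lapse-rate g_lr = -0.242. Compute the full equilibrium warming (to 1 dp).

2.7 °C

Total gain g = 0.408 + 0.0854 − 0.242 = 0.2514.
Amplification A = 1/(1 − 0.2514) = 1.336.
ΔT = 2.03 × 1.336 = 2.7 °C.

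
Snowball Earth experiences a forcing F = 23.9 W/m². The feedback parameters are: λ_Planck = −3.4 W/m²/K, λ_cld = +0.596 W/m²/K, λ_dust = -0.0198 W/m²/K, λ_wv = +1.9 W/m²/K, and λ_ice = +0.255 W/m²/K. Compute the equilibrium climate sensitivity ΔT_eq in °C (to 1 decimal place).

35.7 °C

Net feedback parameter λ = (−3.4) + (+0.596) + (-0.0198) + (+1.9) + (+0.255) = -0.6688 W/m²/K.
ΔT = −F/λ = −23.9/(-0.6688) = 35.7 °C.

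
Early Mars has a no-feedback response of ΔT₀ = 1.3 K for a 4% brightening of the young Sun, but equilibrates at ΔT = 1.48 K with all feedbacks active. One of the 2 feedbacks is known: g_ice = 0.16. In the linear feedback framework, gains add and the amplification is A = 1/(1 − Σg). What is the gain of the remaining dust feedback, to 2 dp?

-0.04

Amplification A = ΔT/ΔT₀ = 1.48/1.3 = 1.138.
Total gain g = 1 − 1/A = 1 − 1/1.138 = 0.1213.
The known gain is 0.16.
g_dust = 0.1213 − 0.16 = -0.04.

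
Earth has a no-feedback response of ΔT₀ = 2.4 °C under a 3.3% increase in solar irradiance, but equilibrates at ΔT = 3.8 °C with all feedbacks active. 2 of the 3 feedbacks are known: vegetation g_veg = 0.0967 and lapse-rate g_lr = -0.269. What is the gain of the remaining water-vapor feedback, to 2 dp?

Amplification A = ΔT/ΔT₀ = 3.8/2.4 = 1.583.
Total gain g = 1 − 1/A = 1 − 1/1.583 = 0.3683.
Known gains sum to 0.0967 − 0.269 = -0.1723.
g_wv = 0.3683 + 0.1723 = 0.54.

0.54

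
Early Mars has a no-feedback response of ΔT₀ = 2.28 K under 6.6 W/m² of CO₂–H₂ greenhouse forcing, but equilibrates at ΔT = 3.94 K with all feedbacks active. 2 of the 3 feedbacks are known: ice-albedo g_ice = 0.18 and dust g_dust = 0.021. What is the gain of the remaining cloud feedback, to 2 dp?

Amplification A = ΔT/ΔT₀ = 3.94/2.28 = 1.728.
Total gain g = 1 − 1/A = 1 − 1/1.728 = 0.4213.
Known gains sum to 0.18 + 0.021 = 0.201.
g_cld = 0.4213 − 0.201 = 0.22.

0.22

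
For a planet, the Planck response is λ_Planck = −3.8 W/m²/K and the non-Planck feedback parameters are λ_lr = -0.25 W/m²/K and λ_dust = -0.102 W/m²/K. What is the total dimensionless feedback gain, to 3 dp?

Convert to gains: g_lr = -0.25/3.8 = -0.06579; g_dust = -0.102/3.8 = -0.02684.
Total gain g = -0.09263.

-0.093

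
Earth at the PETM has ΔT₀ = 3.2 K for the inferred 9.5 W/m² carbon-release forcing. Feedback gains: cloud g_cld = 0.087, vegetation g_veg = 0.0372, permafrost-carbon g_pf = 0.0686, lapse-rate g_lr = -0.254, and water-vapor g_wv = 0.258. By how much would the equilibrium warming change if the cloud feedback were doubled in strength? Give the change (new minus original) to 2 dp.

0.48 K

Original: g = 0.1968, ΔT = 3.2/(1−0.1968) = 3.9841 K.
With doubled cloud: g' = 0.2838, ΔT' = 3.2/(1−0.2838) = 4.4680 K.
Change = 4.4680 − 3.9841 = 0.48 K.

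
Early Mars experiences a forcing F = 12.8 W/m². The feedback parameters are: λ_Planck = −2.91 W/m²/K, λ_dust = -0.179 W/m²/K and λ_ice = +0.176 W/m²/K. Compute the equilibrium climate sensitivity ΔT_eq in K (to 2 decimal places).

Net feedback parameter λ = (−2.91) + (-0.179) + (+0.176) = -2.913 W/m²/K.
ΔT = −F/λ = −12.8/(-2.913) = 4.39 K.

4.39 K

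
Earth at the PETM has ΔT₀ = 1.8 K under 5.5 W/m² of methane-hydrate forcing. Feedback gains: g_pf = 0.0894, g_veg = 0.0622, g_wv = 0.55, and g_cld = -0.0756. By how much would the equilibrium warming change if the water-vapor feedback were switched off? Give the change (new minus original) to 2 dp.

-2.86 K

Original: g = 0.626, ΔT = 1.8/(1−0.626) = 4.8128 K.
Without water-vapor: g' = 0.076, ΔT' = 1.8/(1−0.076) = 1.9481 K.
Change = 1.9481 − 4.8128 = -2.86 K.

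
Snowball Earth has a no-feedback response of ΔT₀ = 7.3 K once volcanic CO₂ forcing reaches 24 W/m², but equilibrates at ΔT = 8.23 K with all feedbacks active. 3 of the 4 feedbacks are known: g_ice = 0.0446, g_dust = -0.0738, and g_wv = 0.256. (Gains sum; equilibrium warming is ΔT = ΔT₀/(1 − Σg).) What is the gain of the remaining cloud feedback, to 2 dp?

Amplification A = ΔT/ΔT₀ = 8.23/7.3 = 1.127.
Total gain g = 1 − 1/A = 1 − 1/1.127 = 0.1127.
Known gains sum to 0.0446 − 0.0738 + 0.256 = 0.2268.
g_cld = 0.1127 − 0.2268 = -0.11.

-0.11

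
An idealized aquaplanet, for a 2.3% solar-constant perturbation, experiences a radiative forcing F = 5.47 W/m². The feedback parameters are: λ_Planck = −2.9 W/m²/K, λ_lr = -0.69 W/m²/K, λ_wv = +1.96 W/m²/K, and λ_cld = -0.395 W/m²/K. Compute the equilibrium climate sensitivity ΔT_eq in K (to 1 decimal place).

2.7 K

Net feedback parameter λ = (−2.9) + (-0.69) + (+1.96) + (-0.395) = -2.025 W/m²/K.
ΔT = −F/λ = −5.47/(-2.025) = 2.7 K.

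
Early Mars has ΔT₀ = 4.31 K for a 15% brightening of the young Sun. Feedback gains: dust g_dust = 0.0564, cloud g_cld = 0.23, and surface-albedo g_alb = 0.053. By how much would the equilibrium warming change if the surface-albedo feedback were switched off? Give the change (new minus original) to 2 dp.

-0.48 K

Original: g = 0.3394, ΔT = 4.31/(1−0.3394) = 6.5244 K.
Without surface-albedo: g' = 0.2864, ΔT' = 4.31/(1−0.2864) = 6.0398 K.
Change = 6.0398 − 6.5244 = -0.48 K.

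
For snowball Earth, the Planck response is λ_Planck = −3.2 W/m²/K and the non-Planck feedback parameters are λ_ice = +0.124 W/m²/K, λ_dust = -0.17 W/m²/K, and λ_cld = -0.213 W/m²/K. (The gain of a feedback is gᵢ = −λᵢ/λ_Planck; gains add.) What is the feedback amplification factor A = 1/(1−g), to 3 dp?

0.925

Convert to gains: g_ice = 0.124/3.2 = 0.03875; g_dust = -0.17/3.2 = -0.05312; g_cld = -0.213/3.2 = -0.06656.
Total gain g = -0.08093.
A = 1/(1 + 0.08093) = 0.925.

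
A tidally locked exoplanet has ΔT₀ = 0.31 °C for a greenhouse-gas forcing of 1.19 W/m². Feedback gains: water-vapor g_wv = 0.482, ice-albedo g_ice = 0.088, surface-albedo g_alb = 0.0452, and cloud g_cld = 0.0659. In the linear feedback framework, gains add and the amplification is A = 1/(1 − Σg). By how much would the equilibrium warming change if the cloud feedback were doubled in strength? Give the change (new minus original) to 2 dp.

Original: g = 0.6811, ΔT = 0.31/(1−0.6811) = 0.9721 °C.
With doubled cloud: g' = 0.747, ΔT' = 0.31/(1−0.747) = 1.2253 °C.
Change = 1.2253 − 0.9721 = 0.25 °C.

0.25 °C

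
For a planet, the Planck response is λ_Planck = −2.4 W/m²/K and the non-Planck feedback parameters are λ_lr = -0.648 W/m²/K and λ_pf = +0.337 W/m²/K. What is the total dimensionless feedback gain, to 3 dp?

Convert to gains: g_lr = -0.648/2.4 = -0.27; g_pf = 0.337/2.4 = 0.1404.
Total gain g = -0.1296.

-0.130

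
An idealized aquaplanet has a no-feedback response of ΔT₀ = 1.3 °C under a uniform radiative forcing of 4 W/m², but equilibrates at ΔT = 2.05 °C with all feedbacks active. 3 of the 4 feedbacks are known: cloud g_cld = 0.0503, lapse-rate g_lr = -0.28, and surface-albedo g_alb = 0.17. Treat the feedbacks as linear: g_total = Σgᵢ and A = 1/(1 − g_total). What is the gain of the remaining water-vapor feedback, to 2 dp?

Amplification A = ΔT/ΔT₀ = 2.05/1.3 = 1.577.
Total gain g = 1 − 1/A = 1 − 1/1.577 = 0.3659.
Known gains sum to 0.0503 − 0.28 + 0.17 = -0.0597.
g_wv = 0.3659 + 0.0597 = 0.43.

0.43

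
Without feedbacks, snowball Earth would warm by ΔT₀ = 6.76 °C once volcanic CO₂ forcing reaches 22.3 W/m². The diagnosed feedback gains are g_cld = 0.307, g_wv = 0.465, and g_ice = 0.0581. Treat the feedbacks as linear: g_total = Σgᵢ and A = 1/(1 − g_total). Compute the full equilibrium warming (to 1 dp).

Total gain g = 0.307 + 0.465 + 0.0581 = 0.8301.
Amplification A = 1/(1 − 0.8301) = 5.886.
ΔT = 6.76 × 5.886 = 39.8 °C.

39.8 °C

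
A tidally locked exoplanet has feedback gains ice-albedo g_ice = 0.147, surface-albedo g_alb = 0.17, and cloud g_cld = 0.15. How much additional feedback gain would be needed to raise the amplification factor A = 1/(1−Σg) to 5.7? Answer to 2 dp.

0.36

Current total gain = 0.467.
Target gain for A = 5.7: g* = 1 − 1/5.7 = 0.8246.
Additional gain needed = 0.8246 − 0.467 = 0.36.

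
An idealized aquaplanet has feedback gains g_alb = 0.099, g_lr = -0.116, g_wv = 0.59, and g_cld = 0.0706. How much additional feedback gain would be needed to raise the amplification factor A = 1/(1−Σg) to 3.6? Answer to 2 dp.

0.08

Current total gain = 0.6436.
Target gain for A = 3.6: g* = 1 − 1/3.6 = 0.7222.
Additional gain needed = 0.7222 − 0.6436 = 0.08.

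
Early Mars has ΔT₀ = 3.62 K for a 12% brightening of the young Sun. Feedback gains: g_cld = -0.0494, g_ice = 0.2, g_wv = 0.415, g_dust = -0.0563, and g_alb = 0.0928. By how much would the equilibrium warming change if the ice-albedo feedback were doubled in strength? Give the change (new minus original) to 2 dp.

9.19 K

Original: g = 0.6021, ΔT = 3.62/(1−0.6021) = 9.0978 K.
With doubled ice-albedo: g' = 0.8021, ΔT' = 3.62/(1−0.8021) = 18.2921 K.
Change = 18.2921 − 9.0978 = 9.19 K.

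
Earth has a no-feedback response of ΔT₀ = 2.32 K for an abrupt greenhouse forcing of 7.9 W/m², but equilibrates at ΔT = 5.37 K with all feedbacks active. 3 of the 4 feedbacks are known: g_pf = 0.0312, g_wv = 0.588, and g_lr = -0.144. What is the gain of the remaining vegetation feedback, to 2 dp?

0.09

Amplification A = ΔT/ΔT₀ = 5.37/2.32 = 2.315.
Total gain g = 1 − 1/A = 1 − 1/2.315 = 0.568.
Known gains sum to 0.0312 + 0.588 − 0.144 = 0.4752.
g_veg = 0.568 − 0.4752 = 0.09.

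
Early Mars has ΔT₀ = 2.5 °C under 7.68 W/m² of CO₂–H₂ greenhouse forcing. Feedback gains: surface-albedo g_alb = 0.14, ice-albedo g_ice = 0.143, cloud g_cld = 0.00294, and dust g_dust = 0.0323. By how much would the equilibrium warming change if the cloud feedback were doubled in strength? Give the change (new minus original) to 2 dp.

0.02 °C

Original: g = 0.31824, ΔT = 2.5/(1−0.31824) = 3.6670 °C.
With doubled cloud: g' = 0.32118, ΔT' = 2.5/(1−0.32118) = 3.6829 °C.
Change = 3.6829 − 3.6670 = 0.02 °C.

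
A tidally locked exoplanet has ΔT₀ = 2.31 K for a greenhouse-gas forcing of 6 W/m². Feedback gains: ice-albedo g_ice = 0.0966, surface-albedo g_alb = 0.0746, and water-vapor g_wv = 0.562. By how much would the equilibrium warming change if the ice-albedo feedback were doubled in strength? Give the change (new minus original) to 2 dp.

4.91 K

Original: g = 0.7332, ΔT = 2.31/(1−0.7332) = 8.6582 K.
With doubled ice-albedo: g' = 0.8298, ΔT' = 2.31/(1−0.8298) = 13.5723 K.
Change = 13.5723 − 8.6582 = 4.91 K.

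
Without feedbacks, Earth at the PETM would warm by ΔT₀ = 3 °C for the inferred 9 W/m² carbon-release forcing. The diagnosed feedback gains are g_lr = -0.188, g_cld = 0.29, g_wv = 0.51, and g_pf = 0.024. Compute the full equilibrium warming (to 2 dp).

8.24 °C

Total gain g = -0.188 + 0.29 + 0.51 + 0.024 = 0.636.
Amplification A = 1/(1 − 0.636) = 2.747.
ΔT = 3 × 2.747 = 8.24 °C.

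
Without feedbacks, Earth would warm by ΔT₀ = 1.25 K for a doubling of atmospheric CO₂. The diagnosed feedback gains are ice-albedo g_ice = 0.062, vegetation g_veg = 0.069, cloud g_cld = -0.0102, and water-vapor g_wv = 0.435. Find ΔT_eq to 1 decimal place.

2.8 K

Total gain g = 0.062 + 0.069 − 0.0102 + 0.435 = 0.5558.
Amplification A = 1/(1 − 0.5558) = 2.251.
ΔT = 1.25 × 2.251 = 2.8 K.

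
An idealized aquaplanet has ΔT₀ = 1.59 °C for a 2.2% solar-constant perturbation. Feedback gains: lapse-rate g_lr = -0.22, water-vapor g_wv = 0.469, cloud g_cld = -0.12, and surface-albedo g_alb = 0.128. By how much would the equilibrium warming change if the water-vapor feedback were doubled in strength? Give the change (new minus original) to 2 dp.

Original: g = 0.257, ΔT = 1.59/(1−0.257) = 2.1400 °C.
With doubled water-vapor: g' = 0.726, ΔT' = 1.59/(1−0.726) = 5.8029 °C.
Change = 5.8029 − 2.1400 = 3.66 °C.

3.66 °C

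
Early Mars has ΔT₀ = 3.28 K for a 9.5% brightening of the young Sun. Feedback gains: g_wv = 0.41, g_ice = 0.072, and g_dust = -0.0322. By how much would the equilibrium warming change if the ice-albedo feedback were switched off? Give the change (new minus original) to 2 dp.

-0.69 K

Original: g = 0.4498, ΔT = 3.28/(1−0.4498) = 5.9615 K.
Without ice-albedo: g' = 0.3778, ΔT' = 3.28/(1−0.3778) = 5.2716 K.
Change = 5.2716 − 5.9615 = -0.69 K.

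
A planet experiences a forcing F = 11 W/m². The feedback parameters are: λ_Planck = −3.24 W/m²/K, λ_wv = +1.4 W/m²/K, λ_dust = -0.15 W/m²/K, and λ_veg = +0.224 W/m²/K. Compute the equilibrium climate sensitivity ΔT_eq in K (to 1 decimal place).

6.2 K

Net feedback parameter λ = (−3.24) + (+1.4) + (-0.15) + (+0.224) = -1.766 W/m²/K.
ΔT = −F/λ = −11/(-1.766) = 6.2 K.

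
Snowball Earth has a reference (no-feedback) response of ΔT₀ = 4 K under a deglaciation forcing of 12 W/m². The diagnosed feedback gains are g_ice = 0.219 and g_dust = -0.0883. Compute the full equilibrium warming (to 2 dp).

4.60 K

Total gain g = 0.219 − 0.0883 = 0.1307.
Amplification A = 1/(1 − 0.1307) = 1.15.
ΔT = 4 × 1.15 = 4.60 K.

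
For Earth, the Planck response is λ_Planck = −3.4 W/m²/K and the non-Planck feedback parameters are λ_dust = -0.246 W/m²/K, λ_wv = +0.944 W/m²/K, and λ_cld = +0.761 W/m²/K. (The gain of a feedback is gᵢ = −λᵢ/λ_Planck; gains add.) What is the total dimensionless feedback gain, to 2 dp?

0.43

Convert to gains: g_dust = -0.246/3.4 = -0.07235; g_wv = 0.944/3.4 = 0.2776; g_cld = 0.761/3.4 = 0.2238.
Total gain g = 0.42905.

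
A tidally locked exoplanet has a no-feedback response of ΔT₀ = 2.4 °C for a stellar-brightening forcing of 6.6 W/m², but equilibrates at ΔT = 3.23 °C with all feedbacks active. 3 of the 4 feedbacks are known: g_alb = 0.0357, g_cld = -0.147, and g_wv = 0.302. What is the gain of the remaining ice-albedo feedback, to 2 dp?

Amplification A = ΔT/ΔT₀ = 3.23/2.4 = 1.346.
Total gain g = 1 − 1/A = 1 − 1/1.346 = 0.2571.
Known gains sum to 0.0357 − 0.147 + 0.302 = 0.1907.
g_ice = 0.2571 − 0.1907 = 0.07.

0.07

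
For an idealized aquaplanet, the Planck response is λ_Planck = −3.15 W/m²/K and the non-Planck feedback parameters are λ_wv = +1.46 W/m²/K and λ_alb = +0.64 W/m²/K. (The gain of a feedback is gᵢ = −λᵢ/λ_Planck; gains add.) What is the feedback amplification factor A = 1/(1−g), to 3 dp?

3.000

Convert to gains: g_wv = 1.46/3.15 = 0.4635; g_alb = 0.64/3.15 = 0.2032.
Total gain g = 0.6667.
A = 1/(1 − 0.6667) = 3.000.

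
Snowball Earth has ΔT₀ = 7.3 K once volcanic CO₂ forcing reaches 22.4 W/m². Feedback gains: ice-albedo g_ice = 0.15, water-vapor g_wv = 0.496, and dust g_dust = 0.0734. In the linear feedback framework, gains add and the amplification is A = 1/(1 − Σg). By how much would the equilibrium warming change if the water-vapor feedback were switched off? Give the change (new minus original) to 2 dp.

Original: g = 0.7194, ΔT = 7.3/(1−0.7194) = 26.0157 K.
Without water-vapor: g' = 0.2234, ΔT' = 7.3/(1−0.2234) = 9.3999 K.
Change = 9.3999 − 26.0157 = -16.62 K.

-16.62 K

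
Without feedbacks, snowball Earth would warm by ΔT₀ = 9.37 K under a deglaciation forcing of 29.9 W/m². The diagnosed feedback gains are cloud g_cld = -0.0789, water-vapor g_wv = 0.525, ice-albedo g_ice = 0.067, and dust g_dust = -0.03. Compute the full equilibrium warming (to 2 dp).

Total gain g = -0.0789 + 0.525 + 0.067 − 0.03 = 0.4831.
Amplification A = 1/(1 − 0.4831) = 1.935.
ΔT = 9.37 × 1.935 = 18.13 K.

18.13 K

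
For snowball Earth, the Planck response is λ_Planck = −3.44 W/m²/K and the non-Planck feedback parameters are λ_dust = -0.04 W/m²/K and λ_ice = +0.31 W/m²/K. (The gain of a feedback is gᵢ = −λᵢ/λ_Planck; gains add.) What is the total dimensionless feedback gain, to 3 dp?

0.078

Convert to gains: g_dust = -0.04/3.44 = -0.01163; g_ice = 0.31/3.44 = 0.09012.
Total gain g = 0.07849.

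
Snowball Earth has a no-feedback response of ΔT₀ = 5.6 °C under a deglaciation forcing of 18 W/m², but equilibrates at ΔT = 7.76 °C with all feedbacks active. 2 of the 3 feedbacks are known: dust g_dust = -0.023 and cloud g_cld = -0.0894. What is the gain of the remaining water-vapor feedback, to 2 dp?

Amplification A = ΔT/ΔT₀ = 7.76/5.6 = 1.386.
Total gain g = 1 − 1/A = 1 − 1/1.386 = 0.2785.
Known gains sum to -0.023 − 0.0894 = -0.1124.
g_wv = 0.2785 + 0.1124 = 0.39.

0.39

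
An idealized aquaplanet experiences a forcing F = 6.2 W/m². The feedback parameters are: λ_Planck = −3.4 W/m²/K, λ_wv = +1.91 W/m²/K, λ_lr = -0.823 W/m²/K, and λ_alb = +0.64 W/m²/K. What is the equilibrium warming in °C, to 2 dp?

Net feedback parameter λ = (−3.4) + (+1.91) + (-0.823) + (+0.64) = -1.673 W/m²/K.
ΔT = −F/λ = −6.2/(-1.673) = 3.71 °C.

3.71 °C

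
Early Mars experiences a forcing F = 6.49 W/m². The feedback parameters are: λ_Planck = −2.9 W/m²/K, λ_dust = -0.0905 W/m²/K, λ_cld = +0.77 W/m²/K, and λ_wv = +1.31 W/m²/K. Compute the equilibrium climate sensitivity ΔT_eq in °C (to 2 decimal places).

7.13 °C

Net feedback parameter λ = (−2.9) + (-0.0905) + (+0.77) + (+1.31) = -0.9105 W/m²/K.
ΔT = −F/λ = −6.49/(-0.9105) = 7.13 °C.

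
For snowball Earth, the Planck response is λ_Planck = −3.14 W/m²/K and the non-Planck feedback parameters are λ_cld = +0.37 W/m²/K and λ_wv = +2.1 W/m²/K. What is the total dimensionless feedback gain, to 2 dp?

Convert to gains: g_cld = 0.37/3.14 = 0.1178; g_wv = 2.1/3.14 = 0.6688.
Total gain g = 0.7866.

0.79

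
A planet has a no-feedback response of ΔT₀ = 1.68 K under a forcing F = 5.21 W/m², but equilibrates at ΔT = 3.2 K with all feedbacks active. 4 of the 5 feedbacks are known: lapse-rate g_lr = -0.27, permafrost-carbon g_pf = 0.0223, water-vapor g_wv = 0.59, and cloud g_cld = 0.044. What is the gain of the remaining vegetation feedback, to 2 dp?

Amplification A = ΔT/ΔT₀ = 3.2/1.68 = 1.905.
Total gain g = 1 − 1/A = 1 − 1/1.905 = 0.4751.
Known gains sum to -0.27 + 0.0223 + 0.59 + 0.044 = 0.3863.
g_veg = 0.4751 − 0.3863 = 0.09.

0.09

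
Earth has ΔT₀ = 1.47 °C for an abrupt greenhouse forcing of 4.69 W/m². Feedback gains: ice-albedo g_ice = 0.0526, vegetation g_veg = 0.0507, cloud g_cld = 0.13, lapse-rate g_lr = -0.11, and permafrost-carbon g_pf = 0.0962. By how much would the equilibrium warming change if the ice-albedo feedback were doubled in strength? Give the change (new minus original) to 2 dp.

Original: g = 0.2195, ΔT = 1.47/(1−0.2195) = 1.8834 °C.
With doubled ice-albedo: g' = 0.2721, ΔT' = 1.47/(1−0.2721) = 2.0195 °C.
Change = 2.0195 − 1.8834 = 0.14 °C.

0.14 °C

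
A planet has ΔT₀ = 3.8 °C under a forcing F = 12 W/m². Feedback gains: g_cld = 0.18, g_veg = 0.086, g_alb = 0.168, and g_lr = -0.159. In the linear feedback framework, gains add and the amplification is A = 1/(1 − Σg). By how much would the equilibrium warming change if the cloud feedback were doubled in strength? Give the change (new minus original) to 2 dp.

1.73 °C

Original: g = 0.275, ΔT = 3.8/(1−0.275) = 5.2414 °C.
With doubled cloud: g' = 0.455, ΔT' = 3.8/(1−0.455) = 6.9725 °C.
Change = 6.9725 − 5.2414 = 1.73 °C.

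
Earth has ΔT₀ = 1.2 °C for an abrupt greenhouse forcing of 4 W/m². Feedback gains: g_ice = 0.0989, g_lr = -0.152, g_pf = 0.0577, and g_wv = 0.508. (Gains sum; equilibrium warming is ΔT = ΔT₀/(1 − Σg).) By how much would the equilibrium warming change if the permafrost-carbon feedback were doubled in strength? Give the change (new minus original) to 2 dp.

0.33 °C

Original: g = 0.5126, ΔT = 1.2/(1−0.5126) = 2.4620 °C.
With doubled permafrost-carbon: g' = 0.5703, ΔT' = 1.2/(1−0.5703) = 2.7926 °C.
Change = 2.7926 − 2.4620 = 0.33 °C.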